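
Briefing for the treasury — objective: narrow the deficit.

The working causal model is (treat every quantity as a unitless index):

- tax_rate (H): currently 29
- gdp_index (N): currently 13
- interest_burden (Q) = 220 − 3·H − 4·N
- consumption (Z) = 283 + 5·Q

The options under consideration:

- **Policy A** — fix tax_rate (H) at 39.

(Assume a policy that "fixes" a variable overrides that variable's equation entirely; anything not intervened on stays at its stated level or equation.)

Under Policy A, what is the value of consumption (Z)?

538

Policy A (H := 39):
  H = 39
  N = 13
  Q = 220 − 3·39 − 4·13 = 51
  Z = 283 + 5·51 = 538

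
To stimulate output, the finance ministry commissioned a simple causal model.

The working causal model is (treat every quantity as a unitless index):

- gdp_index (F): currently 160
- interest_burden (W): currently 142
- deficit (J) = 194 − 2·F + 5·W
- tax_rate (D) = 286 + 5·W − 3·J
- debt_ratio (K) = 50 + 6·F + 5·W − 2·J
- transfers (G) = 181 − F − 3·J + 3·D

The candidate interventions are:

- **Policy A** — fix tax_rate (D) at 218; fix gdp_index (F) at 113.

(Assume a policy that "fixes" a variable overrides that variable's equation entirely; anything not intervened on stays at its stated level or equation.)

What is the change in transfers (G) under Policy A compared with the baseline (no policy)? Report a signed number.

Baseline:
  F = 160
  W = 142
  J = 194 − 2·160 + 5·142 = 584
  D = 286 + 5·142 − 3·584 = -756
  G = 181 − 160 − 3·584 + 3·(-756) = -3999
Policy A (D := 218, F := 113):
  F = 113
  W = 142
  J = 194 − 2·113 + 5·142 = 678
  D = 218
  G = 181 − 113 − 3·678 + 3·218 = -1312
Change in G: -1312 − (-3999) = 2687

2687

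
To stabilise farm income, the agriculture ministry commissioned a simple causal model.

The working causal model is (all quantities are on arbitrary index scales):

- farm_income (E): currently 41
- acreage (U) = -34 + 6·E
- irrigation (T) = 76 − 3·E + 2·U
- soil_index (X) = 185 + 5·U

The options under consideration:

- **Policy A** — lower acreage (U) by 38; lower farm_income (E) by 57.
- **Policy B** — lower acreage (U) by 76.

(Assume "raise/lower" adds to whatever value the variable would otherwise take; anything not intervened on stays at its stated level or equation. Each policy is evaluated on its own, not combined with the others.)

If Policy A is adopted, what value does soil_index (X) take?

-655

Policy A (U − 38, E − 57):
  E = 41 − 57 = -16
  U = -34 + 6·(-16) (−38 from intervention) = -168
  X = 185 + 5·(-168) = -655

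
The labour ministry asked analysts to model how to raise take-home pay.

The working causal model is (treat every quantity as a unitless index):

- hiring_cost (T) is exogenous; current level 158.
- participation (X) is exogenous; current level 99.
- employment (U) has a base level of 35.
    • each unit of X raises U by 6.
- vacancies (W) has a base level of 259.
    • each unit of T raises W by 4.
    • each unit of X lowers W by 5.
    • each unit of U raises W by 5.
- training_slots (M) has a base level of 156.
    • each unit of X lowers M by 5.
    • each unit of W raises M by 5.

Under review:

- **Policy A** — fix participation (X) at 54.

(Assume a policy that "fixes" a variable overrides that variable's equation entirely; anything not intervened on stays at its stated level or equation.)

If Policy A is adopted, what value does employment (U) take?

359

Policy A (X := 54):
  X = 54
  U = 35 + 6·54 = 359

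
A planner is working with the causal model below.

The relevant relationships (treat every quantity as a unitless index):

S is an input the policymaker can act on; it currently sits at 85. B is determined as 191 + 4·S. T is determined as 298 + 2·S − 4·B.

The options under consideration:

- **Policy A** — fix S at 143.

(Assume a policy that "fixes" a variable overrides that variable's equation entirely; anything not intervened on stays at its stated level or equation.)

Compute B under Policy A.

763

Policy A (S := 143):
  S = 143
  B = 191 + 4·143 = 763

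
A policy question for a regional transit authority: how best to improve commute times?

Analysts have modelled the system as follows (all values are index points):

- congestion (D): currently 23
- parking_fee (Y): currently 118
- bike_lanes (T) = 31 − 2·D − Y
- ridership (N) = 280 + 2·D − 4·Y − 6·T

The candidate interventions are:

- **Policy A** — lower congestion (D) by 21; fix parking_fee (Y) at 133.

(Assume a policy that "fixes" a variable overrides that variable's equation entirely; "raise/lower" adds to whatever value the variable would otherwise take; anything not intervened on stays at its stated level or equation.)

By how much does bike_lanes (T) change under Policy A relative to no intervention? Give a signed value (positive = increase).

27

Baseline:
  D = 23
  Y = 118
  T = 31 − 2·23 − 118 = -133
Policy A (D − 21, Y := 133):
  D = 23 − 21 = 2
  Y = 133
  T = 31 − 2·2 − 133 = -106
Change in T: -106 − (-133) = 27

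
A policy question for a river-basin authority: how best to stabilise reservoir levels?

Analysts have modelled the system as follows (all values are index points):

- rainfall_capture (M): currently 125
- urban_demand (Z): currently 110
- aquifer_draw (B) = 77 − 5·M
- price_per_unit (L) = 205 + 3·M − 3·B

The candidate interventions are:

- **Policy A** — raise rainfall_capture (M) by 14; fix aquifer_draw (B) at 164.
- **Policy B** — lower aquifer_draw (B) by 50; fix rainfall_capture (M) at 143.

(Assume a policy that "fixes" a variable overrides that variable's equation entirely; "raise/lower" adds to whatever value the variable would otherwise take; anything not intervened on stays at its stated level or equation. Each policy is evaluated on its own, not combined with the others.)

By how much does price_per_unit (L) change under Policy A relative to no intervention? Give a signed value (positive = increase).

Baseline:
  M = 125
  B = 77 − 5·125 = -548
  L = 205 + 3·125 − 3·(-548) = 2224
Policy A (M + 14, B := 164):
  M = 125 + 14 = 139
  B = 164
  L = 205 + 3·139 − 3·164 = 130
Change in L: 130 − 2224 = -2094

-2094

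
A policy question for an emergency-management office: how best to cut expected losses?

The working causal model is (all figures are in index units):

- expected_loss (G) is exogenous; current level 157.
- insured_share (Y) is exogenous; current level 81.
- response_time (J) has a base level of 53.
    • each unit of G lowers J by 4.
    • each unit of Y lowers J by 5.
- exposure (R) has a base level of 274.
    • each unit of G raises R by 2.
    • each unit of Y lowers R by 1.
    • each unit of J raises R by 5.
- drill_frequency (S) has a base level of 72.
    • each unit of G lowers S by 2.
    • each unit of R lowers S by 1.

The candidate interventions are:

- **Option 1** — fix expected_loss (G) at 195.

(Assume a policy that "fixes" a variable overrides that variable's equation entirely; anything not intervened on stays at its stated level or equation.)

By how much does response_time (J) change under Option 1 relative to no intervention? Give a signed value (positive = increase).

-152

Baseline:
  G = 157
  Y = 81
  J = 53 − 4·157 − 5·81 = -980
Option 1 (G := 195):
  G = 195
  Y = 81
  J = 53 − 4·195 − 5·81 = -1132
Change in J: -1132 − (-980) = -152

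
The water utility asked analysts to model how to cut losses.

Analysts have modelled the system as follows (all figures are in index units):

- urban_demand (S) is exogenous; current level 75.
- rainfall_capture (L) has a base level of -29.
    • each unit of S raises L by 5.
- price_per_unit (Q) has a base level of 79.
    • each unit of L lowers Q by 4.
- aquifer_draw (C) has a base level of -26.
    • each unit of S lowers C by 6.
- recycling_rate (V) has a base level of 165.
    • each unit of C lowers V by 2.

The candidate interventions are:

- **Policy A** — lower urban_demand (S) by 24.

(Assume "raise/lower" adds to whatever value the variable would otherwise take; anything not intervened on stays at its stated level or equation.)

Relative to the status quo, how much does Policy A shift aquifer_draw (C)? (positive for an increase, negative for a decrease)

144

Baseline:
  S = 75
  C = -26 − 6·75 = -476
Policy A (S − 24):
  S = 75 − 24 = 51
  C = -26 − 6·51 = -332
Change in C: -332 − (-476) = 144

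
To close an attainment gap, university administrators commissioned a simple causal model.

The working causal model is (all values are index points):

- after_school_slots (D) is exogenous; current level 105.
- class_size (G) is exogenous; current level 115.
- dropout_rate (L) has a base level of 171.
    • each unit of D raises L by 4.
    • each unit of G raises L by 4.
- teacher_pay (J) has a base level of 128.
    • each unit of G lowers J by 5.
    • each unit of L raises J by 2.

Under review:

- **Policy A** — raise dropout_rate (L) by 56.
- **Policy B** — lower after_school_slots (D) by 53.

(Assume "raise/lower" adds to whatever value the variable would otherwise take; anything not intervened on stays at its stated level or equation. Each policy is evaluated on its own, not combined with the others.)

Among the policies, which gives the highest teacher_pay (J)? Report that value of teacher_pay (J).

1767

Policy A (L + 56):
  D = 105
  G = 115
  L = 171 + 4·105 + 4·115 (+56 from intervention) = 1107
  J = 128 − 5·115 + 2·1107 = 1767
Policy B (D − 53):
  D = 105 − 53 = 52
  G = 115
  L = 171 + 4·52 + 4·115 = 839
  J = 128 − 5·115 + 2·839 = 1231
Comparing — Policy A: J=1767, Policy B: J=1231. Highest is 1767 (Policy A).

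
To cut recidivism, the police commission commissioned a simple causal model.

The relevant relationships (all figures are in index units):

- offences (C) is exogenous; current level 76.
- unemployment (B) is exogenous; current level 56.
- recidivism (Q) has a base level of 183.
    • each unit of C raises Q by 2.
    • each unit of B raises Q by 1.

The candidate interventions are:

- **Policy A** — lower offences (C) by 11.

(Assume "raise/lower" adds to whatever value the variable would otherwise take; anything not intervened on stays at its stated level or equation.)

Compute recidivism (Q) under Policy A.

369

Policy A (C − 11):
  C = 76 − 11 = 65
  B = 56
  Q = 183 + 2·65 + 56 = 369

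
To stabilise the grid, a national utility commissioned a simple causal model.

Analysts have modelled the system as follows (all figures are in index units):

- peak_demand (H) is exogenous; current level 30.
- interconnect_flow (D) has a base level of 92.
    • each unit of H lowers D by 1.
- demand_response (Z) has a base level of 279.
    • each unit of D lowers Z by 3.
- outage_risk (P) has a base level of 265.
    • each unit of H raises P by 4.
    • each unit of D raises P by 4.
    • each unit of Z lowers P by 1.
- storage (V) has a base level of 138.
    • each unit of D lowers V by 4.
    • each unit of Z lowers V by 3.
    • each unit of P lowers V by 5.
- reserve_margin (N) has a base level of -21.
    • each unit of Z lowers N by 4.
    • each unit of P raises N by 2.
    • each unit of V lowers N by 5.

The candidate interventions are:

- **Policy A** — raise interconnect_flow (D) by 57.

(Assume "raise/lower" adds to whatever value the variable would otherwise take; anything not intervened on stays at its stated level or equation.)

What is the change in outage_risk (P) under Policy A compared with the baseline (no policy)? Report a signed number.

Baseline:
  H = 30
  D = 92 − 30 = 62
  Z = 279 − 3·62 = 93
  P = 265 + 4·30 + 4·62 − 93 = 540
Policy A (D + 57):
  H = 30
  D = 92 − 30 (+57 from intervention) = 119
  Z = 279 − 3·119 = -78
  P = 265 + 4·30 + 4·119 − (-78) = 939
Change in P: 939 − 540 = 399

399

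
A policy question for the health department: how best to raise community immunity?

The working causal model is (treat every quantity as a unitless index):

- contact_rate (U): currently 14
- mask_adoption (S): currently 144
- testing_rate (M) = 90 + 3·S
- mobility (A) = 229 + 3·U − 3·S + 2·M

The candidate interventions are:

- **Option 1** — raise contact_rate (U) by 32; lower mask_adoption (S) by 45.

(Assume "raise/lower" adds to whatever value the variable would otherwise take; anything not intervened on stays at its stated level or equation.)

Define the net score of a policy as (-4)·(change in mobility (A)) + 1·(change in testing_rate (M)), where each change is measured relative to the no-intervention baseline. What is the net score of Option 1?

Baseline:
  U = 14
  S = 144
  M = 90 + 3·144 = 522
  A = 229 + 3·14 − 3·144 + 2·522 = 883
Option 1 (U + 32, S − 45):
  U = 14 + 32 = 46
  S = 144 − 45 = 99
  M = 90 + 3·99 = 387
  A = 229 + 3·46 − 3·99 + 2·387 = 844
ΔA = 844 − 883 = -39; ΔM = 387 − 522 = -135
Score = (-4)·(-39) + 1·(-135) = 21

21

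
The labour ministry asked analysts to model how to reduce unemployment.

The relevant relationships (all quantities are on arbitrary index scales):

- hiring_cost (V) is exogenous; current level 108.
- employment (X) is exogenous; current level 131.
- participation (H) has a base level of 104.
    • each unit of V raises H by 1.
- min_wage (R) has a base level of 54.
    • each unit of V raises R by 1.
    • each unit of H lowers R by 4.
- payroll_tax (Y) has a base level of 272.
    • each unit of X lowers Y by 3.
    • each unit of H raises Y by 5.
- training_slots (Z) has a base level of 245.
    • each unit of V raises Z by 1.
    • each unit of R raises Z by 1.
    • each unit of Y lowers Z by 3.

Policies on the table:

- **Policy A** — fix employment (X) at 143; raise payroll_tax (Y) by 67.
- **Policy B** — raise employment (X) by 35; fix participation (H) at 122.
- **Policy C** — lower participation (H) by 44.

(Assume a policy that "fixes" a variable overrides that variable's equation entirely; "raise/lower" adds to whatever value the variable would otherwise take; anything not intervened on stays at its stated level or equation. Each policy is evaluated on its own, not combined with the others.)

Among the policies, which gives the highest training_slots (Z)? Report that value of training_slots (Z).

-1125

Policy A (X := 143, Y + 67):
  V = 108
  X = 143
  H = 104 + 108 = 212
  R = 54 + 108 − 4·212 = -686
  Y = 272 − 3·143 + 5·212 (+67 from intervention) = 970
  Z = 245 + 108 + (-686) − 3·970 = -3243
Policy B (X + 35, H := 122):
  V = 108
  X = 131 + 35 = 166
  H = 122
  R = 54 + 108 − 4·122 = -326
  Y = 272 − 3·166 + 5·122 = 384
  Z = 245 + 108 + (-326) − 3·384 = -1125
Policy C (H − 44):
  V = 108
  X = 131
  H = 104 + 108 (−44 from intervention) = 168
  R = 54 + 108 − 4·168 = -510
  Y = 272 − 3·131 + 5·168 = 719
  Z = 245 + 108 + (-510) − 3·719 = -2314
Comparing — Policy A: Z=-3243, Policy B: Z=-1125, Policy C: Z=-2314. Highest is -1125 (Policy B).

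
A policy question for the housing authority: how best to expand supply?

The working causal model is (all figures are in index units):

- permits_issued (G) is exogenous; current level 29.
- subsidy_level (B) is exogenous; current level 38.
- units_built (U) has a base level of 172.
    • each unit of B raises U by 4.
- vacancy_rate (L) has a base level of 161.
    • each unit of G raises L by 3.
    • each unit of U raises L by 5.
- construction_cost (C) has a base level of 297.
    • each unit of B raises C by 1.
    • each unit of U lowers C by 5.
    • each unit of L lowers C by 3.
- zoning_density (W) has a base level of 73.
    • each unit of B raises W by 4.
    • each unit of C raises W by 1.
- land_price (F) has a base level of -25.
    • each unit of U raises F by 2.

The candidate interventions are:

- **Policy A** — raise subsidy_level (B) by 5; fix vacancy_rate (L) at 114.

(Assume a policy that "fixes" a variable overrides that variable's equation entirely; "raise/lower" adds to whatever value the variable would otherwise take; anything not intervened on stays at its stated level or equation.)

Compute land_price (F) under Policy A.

Policy A (B + 5, L := 114):
  B = 38 + 5 = 43
  U = 172 + 4·43 = 344
  F = -25 + 2·344 = 663

663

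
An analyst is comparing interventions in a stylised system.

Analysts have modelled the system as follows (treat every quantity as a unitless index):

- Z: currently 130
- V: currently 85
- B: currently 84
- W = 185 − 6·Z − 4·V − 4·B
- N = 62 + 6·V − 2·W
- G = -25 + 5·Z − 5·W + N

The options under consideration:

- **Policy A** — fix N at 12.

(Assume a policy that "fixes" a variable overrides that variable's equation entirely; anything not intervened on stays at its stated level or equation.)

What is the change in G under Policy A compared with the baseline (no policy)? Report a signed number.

-3102

Baseline:
  Z = 130
  V = 85
  B = 84
  W = 185 − 6·130 − 4·85 − 4·84 = -1271
  N = 62 + 6·85 − 2·(-1271) = 3114
  G = -25 + 5·130 − 5·(-1271) + 3114 = 10094
Policy A (N := 12):
  Z = 130
  V = 85
  B = 84
  W = 185 − 6·130 − 4·85 − 4·84 = -1271
  N = 12
  G = -25 + 5·130 − 5·(-1271) + 12 = 6992
Change in G: 6992 − 10094 = -3102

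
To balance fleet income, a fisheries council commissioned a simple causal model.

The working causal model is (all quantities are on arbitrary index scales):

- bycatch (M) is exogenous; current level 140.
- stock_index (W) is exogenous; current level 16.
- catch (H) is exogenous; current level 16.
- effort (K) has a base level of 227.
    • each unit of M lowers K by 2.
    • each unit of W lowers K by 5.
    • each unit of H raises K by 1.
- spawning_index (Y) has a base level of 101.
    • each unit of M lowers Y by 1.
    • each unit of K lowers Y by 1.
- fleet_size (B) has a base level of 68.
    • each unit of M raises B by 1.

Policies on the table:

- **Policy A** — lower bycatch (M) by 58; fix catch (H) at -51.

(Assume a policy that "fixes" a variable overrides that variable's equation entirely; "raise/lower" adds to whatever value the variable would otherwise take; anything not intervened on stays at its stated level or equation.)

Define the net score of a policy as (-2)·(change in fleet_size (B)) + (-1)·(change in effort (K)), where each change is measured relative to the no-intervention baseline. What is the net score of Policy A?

67

Baseline:
  M = 140
  W = 16
  H = 16
  K = 227 − 2·140 − 5·16 + 16 = -117
  B = 68 + 140 = 208
Policy A (M − 58, H := -51):
  M = 140 − 58 = 82
  W = 16
  H = -51
  K = 227 − 2·82 − 5·16 + (-51) = -68
  B = 68 + 82 = 150
ΔB = 150 − 208 = -58; ΔK = -68 − (-117) = 49
Score = (-2)·(-58) + (-1)·49 = 67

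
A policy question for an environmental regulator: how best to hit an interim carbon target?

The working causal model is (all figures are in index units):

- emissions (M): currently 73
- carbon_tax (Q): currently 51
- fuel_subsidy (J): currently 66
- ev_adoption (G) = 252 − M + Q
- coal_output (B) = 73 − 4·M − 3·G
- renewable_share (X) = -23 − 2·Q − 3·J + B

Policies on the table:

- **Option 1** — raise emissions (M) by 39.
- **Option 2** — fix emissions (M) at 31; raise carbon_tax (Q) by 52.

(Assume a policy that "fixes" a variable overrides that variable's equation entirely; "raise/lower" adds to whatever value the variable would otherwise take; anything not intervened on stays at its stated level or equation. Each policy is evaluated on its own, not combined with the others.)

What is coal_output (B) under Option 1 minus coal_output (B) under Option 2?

75

Option 1 (M + 39):
  M = 73 + 39 = 112
  Q = 51
  G = 252 − 112 + 51 = 191
  B = 73 − 4·112 − 3·191 = -948
Option 2 (M := 31, Q + 52):
  M = 31
  Q = 51 + 52 = 103
  G = 252 − 31 + 103 = 324
  B = 73 − 4·31 − 3·324 = -1023
B: -948 − (-1023) = 75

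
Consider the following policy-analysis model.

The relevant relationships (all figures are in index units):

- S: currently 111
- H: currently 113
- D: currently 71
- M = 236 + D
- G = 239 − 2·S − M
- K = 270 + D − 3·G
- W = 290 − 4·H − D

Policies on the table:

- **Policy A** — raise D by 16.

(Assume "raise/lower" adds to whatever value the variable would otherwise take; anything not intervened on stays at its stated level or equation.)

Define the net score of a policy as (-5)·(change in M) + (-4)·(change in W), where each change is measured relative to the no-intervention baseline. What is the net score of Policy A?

-16

Baseline:
  H = 113
  D = 71
  M = 236 + 71 = 307
  W = 290 − 4·113 − 71 = -233
Policy A (D + 16):
  H = 113
  D = 71 + 16 = 87
  M = 236 + 87 = 323
  W = 290 − 4·113 − 87 = -249
ΔM = 323 − 307 = 16; ΔW = -249 − (-233) = -16
Score = (-5)·16 + (-4)·(-16) = -16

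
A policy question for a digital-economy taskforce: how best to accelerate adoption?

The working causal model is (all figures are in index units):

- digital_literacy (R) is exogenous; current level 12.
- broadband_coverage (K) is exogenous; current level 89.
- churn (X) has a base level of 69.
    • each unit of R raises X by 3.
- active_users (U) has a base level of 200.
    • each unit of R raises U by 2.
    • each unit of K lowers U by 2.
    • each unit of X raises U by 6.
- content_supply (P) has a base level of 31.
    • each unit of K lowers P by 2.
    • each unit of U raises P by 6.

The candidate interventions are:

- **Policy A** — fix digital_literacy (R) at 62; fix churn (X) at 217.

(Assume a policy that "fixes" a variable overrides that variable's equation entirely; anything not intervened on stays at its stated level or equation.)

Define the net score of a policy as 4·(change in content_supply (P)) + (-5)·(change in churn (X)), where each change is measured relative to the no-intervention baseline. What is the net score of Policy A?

17968

Baseline:
  R = 12
  K = 89
  X = 69 + 3·12 = 105
  U = 200 + 2·12 − 2·89 + 6·105 = 676
  P = 31 − 2·89 + 6·676 = 3909
Policy A (R := 62, X := 217):
  R = 62
  K = 89
  X = 217
  U = 200 + 2·62 − 2·89 + 6·217 = 1448
  P = 31 − 2·89 + 6·1448 = 8541
ΔP = 8541 − 3909 = 4632; ΔX = 217 − 105 = 112
Score = 4·4632 + (-5)·112 = 17968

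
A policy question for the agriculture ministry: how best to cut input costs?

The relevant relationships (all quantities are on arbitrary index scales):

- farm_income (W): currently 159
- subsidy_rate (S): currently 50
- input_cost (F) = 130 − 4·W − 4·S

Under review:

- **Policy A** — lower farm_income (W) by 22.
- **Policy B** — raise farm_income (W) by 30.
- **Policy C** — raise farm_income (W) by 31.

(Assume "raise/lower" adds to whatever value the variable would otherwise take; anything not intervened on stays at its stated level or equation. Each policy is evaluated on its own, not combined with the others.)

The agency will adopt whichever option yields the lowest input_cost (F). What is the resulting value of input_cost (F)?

Policy A (W − 22):
  W = 159 − 22 = 137
  S = 50
  F = 130 − 4·137 − 4·50 = -618
Policy B (W + 30):
  W = 159 + 30 = 189
  S = 50
  F = 130 − 4·189 − 4·50 = -826
Policy C (W + 31):
  W = 159 + 31 = 190
  S = 50
  F = 130 − 4·190 − 4·50 = -830
Comparing — Policy A: F=-618, Policy B: F=-826, Policy C: F=-830. Lowest is -830 (Policy C).

-830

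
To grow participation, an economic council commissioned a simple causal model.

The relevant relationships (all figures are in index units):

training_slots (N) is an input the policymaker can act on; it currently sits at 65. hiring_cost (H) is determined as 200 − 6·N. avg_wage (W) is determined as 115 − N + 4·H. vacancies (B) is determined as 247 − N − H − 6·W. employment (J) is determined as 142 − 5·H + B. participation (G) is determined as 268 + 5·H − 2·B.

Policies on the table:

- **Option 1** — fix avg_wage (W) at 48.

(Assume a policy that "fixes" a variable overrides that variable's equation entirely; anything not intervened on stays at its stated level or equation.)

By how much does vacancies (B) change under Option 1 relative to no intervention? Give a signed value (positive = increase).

Baseline:
  N = 65
  H = 200 − 6·65 = -190
  W = 115 − 65 + 4·(-190) = -710
  B = 247 − 65 − (-190) − 6·(-710) = 4632
Option 1 (W := 48):
  N = 65
  H = 200 − 6·65 = -190
  W = 48
  B = 247 − 65 − (-190) − 6·48 = 84
Change in B: 84 − 4632 = -4548

-4548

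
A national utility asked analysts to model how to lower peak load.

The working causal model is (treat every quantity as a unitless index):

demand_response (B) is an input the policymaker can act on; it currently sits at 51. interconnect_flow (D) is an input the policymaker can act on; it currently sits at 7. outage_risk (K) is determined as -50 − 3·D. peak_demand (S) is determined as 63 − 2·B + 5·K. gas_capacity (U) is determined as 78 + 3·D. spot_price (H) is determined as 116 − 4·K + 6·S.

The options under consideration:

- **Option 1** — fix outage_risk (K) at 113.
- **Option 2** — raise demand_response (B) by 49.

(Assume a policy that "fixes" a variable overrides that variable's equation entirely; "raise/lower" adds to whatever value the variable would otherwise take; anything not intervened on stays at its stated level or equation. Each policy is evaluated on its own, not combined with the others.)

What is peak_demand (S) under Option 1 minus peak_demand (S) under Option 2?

Option 1 (K := 113):
  B = 51
  D = 7
  K = 113
  S = 63 − 2·51 + 5·113 = 526
Option 2 (B + 49):
  B = 51 + 49 = 100
  D = 7
  K = -50 − 3·7 = -71
  S = 63 − 2·100 + 5·(-71) = -492
S: 526 − (-492) = 1018

1018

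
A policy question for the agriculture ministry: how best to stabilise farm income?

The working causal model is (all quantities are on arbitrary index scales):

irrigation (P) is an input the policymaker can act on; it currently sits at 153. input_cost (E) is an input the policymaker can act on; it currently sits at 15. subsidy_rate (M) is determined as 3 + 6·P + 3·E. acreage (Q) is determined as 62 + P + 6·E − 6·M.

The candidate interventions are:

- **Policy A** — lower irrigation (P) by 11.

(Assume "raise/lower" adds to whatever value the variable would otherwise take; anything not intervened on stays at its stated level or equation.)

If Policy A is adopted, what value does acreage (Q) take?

Policy A (P − 11):
  P = 153 − 11 = 142
  E = 15
  M = 3 + 6·142 + 3·15 = 900
  Q = 62 + 142 + 6·15 − 6·900 = -5106

-5106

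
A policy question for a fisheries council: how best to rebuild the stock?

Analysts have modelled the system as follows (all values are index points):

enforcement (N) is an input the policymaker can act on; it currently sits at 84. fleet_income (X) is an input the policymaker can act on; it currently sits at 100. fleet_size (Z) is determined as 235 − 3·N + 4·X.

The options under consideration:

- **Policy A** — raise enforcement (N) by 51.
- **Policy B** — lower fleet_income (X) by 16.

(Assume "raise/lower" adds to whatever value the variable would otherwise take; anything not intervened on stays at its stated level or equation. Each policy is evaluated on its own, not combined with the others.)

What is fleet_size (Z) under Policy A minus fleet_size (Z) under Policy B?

Policy A (N + 51):
  N = 84 + 51 = 135
  X = 100
  Z = 235 − 3·135 + 4·100 = 230
Policy B (X − 16):
  N = 84
  X = 100 − 16 = 84
  Z = 235 − 3·84 + 4·84 = 319
Z: 230 − 319 = -89

-89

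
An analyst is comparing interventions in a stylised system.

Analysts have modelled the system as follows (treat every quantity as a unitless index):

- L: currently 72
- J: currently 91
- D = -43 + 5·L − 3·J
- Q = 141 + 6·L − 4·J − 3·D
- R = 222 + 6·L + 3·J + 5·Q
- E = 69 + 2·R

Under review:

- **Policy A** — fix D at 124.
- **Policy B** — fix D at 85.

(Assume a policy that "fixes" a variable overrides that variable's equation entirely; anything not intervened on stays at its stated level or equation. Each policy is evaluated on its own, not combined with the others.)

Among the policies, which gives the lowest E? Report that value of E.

Policy A (D := 124):
  L = 72
  J = 91
  D = 124
  Q = 141 + 6·72 − 4·91 − 3·124 = -163
  R = 222 + 6·72 + 3·91 + 5·(-163) = 112
  E = 69 + 2·112 = 293
Policy B (D := 85):
  L = 72
  J = 91
  D = 85
  Q = 141 + 6·72 − 4·91 − 3·85 = -46
  R = 222 + 6·72 + 3·91 + 5·(-46) = 697
  E = 69 + 2·697 = 1463
Comparing — Policy A: E=293, Policy B: E=1463. Lowest is 293 (Policy A).

293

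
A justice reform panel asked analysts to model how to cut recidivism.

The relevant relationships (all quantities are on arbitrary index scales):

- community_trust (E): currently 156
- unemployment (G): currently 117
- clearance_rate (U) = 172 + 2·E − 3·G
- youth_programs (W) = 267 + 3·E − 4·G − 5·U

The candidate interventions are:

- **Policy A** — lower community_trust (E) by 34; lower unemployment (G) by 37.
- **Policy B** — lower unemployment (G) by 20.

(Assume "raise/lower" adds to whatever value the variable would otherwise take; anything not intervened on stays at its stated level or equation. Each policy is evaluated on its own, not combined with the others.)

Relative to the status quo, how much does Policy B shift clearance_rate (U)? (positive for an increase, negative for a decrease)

Baseline:
  E = 156
  G = 117
  U = 172 + 2·156 − 3·117 = 133
Policy B (G − 20):
  E = 156
  G = 117 − 20 = 97
  U = 172 + 2·156 − 3·97 = 193
Change in U: 193 − 133 = 60

60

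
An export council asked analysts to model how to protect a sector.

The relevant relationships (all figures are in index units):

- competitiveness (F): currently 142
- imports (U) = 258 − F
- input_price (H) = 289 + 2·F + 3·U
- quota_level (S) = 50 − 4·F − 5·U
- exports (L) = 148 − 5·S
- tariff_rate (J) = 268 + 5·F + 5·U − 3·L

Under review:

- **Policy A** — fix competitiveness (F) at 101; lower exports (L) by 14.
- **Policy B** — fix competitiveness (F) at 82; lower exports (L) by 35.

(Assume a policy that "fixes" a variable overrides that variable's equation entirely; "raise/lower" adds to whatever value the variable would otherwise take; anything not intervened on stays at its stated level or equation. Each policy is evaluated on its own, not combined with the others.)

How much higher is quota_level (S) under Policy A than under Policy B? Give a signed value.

19

Policy A (F := 101, L − 14):
  F = 101
  U = 258 − 101 = 157
  S = 50 − 4·101 − 5·157 = -1139
Policy B (F := 82, L − 35):
  F = 82
  U = 258 − 82 = 176
  S = 50 − 4·82 − 5·176 = -1158
S: -1139 − (-1158) = 19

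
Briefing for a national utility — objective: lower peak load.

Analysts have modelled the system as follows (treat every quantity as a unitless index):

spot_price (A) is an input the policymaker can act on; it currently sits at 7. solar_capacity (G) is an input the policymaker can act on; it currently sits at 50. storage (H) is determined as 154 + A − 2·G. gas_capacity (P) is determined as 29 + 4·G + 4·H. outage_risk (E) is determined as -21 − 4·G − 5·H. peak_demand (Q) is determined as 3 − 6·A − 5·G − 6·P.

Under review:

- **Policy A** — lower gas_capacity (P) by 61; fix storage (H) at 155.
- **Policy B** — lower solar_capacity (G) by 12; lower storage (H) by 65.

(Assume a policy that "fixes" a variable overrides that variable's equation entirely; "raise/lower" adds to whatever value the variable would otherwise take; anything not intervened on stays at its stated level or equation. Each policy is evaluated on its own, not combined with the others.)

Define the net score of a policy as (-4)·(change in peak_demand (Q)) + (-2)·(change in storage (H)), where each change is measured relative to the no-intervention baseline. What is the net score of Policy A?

Baseline:
  A = 7
  G = 50
  H = 154 + 7 − 2·50 = 61
  P = 29 + 4·50 + 4·61 = 473
  Q = 3 − 6·7 − 5·50 − 6·473 = -3127
Policy A (P − 61, H := 155):
  A = 7
  G = 50
  H = 155
  P = 29 + 4·50 + 4·155 (−61 from intervention) = 788
  Q = 3 − 6·7 − 5·50 − 6·788 = -5017
ΔQ = -5017 − (-3127) = -1890; ΔH = 155 − 61 = 94
Score = (-4)·(-1890) + (-2)·94 = 7372

7372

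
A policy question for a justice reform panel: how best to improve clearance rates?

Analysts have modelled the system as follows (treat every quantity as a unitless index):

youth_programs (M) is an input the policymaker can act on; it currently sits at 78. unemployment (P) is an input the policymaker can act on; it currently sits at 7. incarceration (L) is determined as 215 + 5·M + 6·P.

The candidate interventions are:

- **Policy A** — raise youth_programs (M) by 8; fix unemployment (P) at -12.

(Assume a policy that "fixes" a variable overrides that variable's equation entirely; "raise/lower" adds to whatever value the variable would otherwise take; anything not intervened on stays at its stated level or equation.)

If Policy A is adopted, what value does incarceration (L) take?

573

Policy A (M + 8, P := -12):
  M = 78 + 8 = 86
  P = -12
  L = 215 + 5·86 + 6·(-12) = 573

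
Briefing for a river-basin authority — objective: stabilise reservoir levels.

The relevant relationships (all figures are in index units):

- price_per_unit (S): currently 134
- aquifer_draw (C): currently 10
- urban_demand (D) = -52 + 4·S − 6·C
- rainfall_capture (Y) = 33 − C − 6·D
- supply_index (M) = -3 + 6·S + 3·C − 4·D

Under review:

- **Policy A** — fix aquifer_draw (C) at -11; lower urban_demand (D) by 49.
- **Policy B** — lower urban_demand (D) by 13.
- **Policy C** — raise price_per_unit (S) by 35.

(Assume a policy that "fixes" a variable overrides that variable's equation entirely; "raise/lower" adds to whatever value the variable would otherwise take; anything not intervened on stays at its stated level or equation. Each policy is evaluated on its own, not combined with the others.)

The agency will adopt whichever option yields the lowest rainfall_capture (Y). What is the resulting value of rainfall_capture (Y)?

Policy A (C := -11, D − 49):
  S = 134
  C = -11
  D = -52 + 4·134 − 6·(-11) (−49 from intervention) = 501
  Y = 33 − (-11) − 6·501 = -2962
Policy B (D − 13):
  S = 134
  C = 10
  D = -52 + 4·134 − 6·10 (−13 from intervention) = 411
  Y = 33 − 10 − 6·411 = -2443
Policy C (S + 35):
  S = 134 + 35 = 169
  C = 10
  D = -52 + 4·169 − 6·10 = 564
  Y = 33 − 10 − 6·564 = -3361
Comparing — Policy A: Y=-2962, Policy B: Y=-2443, Policy C: Y=-3361. Lowest is -3361 (Policy C).

-3361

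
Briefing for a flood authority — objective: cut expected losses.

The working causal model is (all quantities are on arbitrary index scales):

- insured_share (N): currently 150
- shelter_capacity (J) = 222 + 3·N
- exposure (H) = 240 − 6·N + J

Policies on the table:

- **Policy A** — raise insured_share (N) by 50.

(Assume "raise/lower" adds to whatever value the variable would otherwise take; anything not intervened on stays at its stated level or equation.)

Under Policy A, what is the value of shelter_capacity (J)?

Policy A (N + 50):
  N = 150 + 50 = 200
  J = 222 + 3·200 = 822

822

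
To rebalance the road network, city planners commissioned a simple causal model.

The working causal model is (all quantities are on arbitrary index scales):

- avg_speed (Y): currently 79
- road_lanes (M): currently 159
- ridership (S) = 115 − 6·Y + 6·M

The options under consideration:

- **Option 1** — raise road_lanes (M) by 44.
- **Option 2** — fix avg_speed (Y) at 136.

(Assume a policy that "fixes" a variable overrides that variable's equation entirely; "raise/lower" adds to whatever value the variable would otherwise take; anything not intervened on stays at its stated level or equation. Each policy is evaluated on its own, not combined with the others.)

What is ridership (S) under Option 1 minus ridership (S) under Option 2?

606

Option 1 (M + 44):
  Y = 79
  M = 159 + 44 = 203
  S = 115 − 6·79 + 6·203 = 859
Option 2 (Y := 136):
  Y = 136
  M = 159
  S = 115 − 6·136 + 6·159 = 253
S: 859 − 253 = 606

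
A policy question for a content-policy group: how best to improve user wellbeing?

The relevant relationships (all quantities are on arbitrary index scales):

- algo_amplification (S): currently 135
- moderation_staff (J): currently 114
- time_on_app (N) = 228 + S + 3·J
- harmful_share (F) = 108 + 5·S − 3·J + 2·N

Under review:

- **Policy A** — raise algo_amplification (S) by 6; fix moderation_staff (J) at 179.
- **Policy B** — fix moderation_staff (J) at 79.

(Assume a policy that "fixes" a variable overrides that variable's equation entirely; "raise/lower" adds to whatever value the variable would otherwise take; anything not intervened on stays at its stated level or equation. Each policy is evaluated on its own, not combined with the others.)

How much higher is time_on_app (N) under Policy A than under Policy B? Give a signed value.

Policy A (S + 6, J := 179):
  S = 135 + 6 = 141
  J = 179
  N = 228 + 141 + 3·179 = 906
Policy B (J := 79):
  S = 135
  J = 79
  N = 228 + 135 + 3·79 = 600
N: 906 − 600 = 306

306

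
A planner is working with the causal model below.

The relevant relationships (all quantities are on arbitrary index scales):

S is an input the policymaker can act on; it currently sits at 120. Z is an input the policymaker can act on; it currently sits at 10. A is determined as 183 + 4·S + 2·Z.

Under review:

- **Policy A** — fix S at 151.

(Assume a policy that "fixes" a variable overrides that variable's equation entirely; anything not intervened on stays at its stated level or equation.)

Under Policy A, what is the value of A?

807

Policy A (S := 151):
  S = 151
  Z = 10
  A = 183 + 4·151 + 2·10 = 807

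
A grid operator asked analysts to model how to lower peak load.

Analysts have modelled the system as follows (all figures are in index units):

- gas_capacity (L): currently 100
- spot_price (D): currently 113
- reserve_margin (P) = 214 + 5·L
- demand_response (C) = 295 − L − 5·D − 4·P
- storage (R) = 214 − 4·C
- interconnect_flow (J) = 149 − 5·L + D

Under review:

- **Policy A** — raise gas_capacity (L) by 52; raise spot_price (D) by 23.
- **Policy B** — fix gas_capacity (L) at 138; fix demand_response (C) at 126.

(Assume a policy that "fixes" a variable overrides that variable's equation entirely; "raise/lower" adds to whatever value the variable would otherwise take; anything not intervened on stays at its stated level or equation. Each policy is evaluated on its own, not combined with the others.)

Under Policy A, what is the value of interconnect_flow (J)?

Policy A (L + 52, D + 23):
  L = 100 + 52 = 152
  D = 113 + 23 = 136
  J = 149 − 5·152 + 136 = -475

-475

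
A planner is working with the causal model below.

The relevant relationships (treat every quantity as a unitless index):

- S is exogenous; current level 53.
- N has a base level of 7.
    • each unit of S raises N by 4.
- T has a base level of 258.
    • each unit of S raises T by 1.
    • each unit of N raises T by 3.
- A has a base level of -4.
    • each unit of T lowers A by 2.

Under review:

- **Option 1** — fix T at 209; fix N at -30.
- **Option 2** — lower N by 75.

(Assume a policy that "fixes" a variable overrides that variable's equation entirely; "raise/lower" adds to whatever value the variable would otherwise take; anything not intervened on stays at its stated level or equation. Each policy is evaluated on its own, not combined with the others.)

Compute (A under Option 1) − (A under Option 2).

1068

Option 1 (T := 209, N := -30):
  S = 53
  N = -30
  T = 209
  A = -4 − 2·209 = -422
Option 2 (N − 75):
  S = 53
  N = 7 + 4·53 (−75 from intervention) = 144
  T = 258 + 53 + 3·144 = 743
  A = -4 − 2·743 = -1490
A: -422 − (-1490) = 1068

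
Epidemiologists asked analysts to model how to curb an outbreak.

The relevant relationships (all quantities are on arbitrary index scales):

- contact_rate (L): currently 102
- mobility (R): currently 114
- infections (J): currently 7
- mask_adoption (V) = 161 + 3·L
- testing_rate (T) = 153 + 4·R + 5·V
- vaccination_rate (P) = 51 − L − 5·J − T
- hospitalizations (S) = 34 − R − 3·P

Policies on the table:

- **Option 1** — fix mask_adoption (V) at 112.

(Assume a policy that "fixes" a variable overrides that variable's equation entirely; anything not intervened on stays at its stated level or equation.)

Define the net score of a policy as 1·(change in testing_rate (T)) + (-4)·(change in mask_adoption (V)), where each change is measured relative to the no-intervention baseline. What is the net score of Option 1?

Baseline:
  L = 102
  R = 114
  V = 161 + 3·102 = 467
  T = 153 + 4·114 + 5·467 = 2944
Option 1 (V := 112):
  L = 102
  R = 114
  V = 112
  T = 153 + 4·114 + 5·112 = 1169
ΔT = 1169 − 2944 = -1775; ΔV = 112 − 467 = -355
Score = 1·(-1775) + (-4)·(-355) = -355

-355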